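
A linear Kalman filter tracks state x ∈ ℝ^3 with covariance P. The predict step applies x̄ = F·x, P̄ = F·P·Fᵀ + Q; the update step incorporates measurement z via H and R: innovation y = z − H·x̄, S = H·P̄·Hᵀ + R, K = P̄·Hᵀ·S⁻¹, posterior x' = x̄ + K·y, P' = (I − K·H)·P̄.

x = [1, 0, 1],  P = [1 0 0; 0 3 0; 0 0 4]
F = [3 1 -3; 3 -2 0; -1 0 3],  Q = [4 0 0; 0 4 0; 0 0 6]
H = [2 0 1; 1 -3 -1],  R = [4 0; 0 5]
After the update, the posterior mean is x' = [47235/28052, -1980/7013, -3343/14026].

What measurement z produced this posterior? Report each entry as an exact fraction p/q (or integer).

z = [3, 3]

x̄ = F·x = [0, 3, 2]
P̄ = F·P·Fᵀ + Q = [52 3 -39; 3 25 -3; -39 -3 43]
S = H·P̄·Hᵀ + R = [99 91; 91 367]
K = P̄·Hᵀ·S⁻¹ = [16393/28052 2203/28052; 1845/7013 -1776/7013; -3101/14026 -2021/14026]
x' − x̄ = [47235/28052, -23019/7013, -31395/14026] = K·y
y = (KᵀK)⁻¹·Kᵀ·(x' − x̄) = [1, 14]
z = y + H·x̄ = [1, 14] + [2, -11] = [3, 3]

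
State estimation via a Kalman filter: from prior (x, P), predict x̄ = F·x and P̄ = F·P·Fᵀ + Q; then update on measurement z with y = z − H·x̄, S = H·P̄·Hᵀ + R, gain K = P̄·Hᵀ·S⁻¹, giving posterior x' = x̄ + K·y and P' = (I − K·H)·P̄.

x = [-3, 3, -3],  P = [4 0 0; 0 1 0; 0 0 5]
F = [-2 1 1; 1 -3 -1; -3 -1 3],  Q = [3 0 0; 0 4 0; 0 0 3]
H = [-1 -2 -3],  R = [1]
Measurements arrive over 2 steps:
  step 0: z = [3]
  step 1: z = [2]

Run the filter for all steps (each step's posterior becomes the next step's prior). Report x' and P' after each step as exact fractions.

step 0: x̄ = F·x = [6, -9, -3]
step 0: P̄ = F·P·Fᵀ + Q = [25 -16 38; -16 22 -24; 38 -24 85]
step 0: y = z − H·x̄ = [-18]
step 0: S = H·P̄·Hᵀ + R = [755]
step 0: K = P̄·Hᵀ·S⁻¹ = [-107/755; 44/755; -49/151]
step 0: x' = x̄ + K·y = [6456/755, -7587/755, 429/151]
step 0: P' = (I − K·H)·P̄ = [7426/755 -7372/755 495/151; -7372/755 14674/755 -1468/151; 495/151 -1468/151 830/151]
step 1: x̄ = F·x = [-18354/755, 27072/755, -5346/755]
step 1: P̄ = F·P·Fᵀ + Q = [55701/755 -77843/755 12749/755; -77843/755 141904/755 23888/755; 12749/755 23888/755 76381/755]
step 1: y = z − H·x̄ = [21262/755]
step 1: S = H·P̄·Hᵀ + R = [1363279/755]
step 1: K = P̄·Hᵀ·S⁻¹ = [61738/1363279; -277629/1363279; -289668/1363279]
step 1: x' = x̄ + K·y = [-31402582/1363279, 41064558/1363279, -17810610/1363279]
step 1: P' = (I − K·H)·P̄ = [95529037/1363279 -117856249/1363279 46707241/1363279; -117856249/1363279 154141565/1363279 -63383084/1363279; 46707241/1363279 -63383084/1363279 26782865/1363279]

step 0: x' = [6456/755, -7587/755, 429/151], P' = [7426/755 -7372/755 495/151; -7372/755 14674/755 -1468/151; 495/151 -1468/151 830/151]
step 1: x' = [-31402582/1363279, 41064558/1363279, -17810610/1363279], P' = [95529037/1363279 -117856249/1363279 46707241/1363279; -117856249/1363279 154141565/1363279 -63383084/1363279; 46707241/1363279 -63383084/1363279 26782865/1363279]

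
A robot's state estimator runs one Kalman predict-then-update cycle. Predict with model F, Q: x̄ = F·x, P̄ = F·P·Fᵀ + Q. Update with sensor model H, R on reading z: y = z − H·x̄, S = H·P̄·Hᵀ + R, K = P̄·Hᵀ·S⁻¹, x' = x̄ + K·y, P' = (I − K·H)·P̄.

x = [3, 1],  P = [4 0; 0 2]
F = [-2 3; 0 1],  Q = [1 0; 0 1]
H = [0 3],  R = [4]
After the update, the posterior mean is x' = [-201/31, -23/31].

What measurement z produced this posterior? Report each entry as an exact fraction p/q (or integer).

z = [-3]

x̄ = F·x = [-3, 1]
P̄ = F·P·Fᵀ + Q = [35 6; 6 3]
S = H·P̄·Hᵀ + R = [31]
K = P̄·Hᵀ·S⁻¹ = [18/31; 9/31]
x' − x̄ = [-108/31, -54/31] = K·y
y = (KᵀK)⁻¹·Kᵀ·(x' − x̄) = [-6]
z = y + H·x̄ = [-6] + [3] = [-3]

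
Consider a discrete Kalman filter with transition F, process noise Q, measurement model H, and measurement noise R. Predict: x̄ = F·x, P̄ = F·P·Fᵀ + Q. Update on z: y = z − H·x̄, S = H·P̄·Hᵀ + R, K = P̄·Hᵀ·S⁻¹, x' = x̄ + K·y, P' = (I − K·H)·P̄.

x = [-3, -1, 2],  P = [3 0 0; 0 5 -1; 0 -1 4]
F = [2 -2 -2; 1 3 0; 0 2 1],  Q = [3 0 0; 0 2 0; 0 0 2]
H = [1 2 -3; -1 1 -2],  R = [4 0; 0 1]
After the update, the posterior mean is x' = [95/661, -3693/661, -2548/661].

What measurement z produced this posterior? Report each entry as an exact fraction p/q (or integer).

x̄ = F·x = [-8, -6, 0]
P̄ = F·P·Fᵀ + Q = [43 -18 -22; -18 50 27; -22 27 22]
S = H·P̄·Hᵀ + R = [181 -4; -4 22]
K = P̄·Hᵀ·S⁻¹ = [769/1983 -2785/3966; 13/661 423/661; -364/1983 769/3966]
x' − x̄ = [5383/661, 273/661, -2548/661] = K·y
y = (KᵀK)⁻¹·Kᵀ·(x' − x̄) = [21, 0]
z = y + H·x̄ = [21, 0] + [-20, 2] = [1, 2]

z = [1, 2]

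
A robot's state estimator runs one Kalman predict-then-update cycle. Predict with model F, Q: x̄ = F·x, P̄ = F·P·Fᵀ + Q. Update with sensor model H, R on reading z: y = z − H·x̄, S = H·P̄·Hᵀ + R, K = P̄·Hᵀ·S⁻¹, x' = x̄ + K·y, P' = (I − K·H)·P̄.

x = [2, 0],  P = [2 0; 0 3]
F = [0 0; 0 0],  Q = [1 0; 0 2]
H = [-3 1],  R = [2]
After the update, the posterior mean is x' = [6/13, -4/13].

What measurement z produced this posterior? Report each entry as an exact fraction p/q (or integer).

x̄ = F·x = [0, 0]
P̄ = F·P·Fᵀ + Q = [1 0; 0 2]
S = H·P̄·Hᵀ + R = [13]
K = P̄·Hᵀ·S⁻¹ = [-3/13; 2/13]
x' − x̄ = [6/13, -4/13] = K·y
y = (KᵀK)⁻¹·Kᵀ·(x' − x̄) = [-2]
z = y + H·x̄ = [-2] + [0] = [-2]

z = [-2]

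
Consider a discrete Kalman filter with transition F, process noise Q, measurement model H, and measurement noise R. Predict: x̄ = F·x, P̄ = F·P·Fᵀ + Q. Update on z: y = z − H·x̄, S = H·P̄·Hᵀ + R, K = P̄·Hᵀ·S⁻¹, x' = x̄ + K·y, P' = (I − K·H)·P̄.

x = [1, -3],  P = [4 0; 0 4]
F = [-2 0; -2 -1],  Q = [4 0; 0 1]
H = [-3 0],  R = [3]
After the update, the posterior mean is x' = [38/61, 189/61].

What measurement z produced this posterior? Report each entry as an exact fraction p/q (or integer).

x̄ = F·x = [-2, 1]
P̄ = F·P·Fᵀ + Q = [20 16; 16 21]
S = H·P̄·Hᵀ + R = [183]
K = P̄·Hᵀ·S⁻¹ = [-20/61; -16/61]
x' − x̄ = [160/61, 128/61] = K·y
y = (KᵀK)⁻¹·Kᵀ·(x' − x̄) = [-8]
z = y + H·x̄ = [-8] + [6] = [-2]

z = [-2]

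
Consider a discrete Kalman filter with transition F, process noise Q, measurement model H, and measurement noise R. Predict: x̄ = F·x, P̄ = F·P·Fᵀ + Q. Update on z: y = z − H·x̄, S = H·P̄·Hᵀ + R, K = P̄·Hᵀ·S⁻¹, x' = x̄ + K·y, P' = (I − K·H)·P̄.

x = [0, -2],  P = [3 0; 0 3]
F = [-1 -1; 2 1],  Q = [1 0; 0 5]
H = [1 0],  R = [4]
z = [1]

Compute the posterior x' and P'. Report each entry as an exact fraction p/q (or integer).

x̄ = F·x = [2, -2]
P̄ = F·P·Fᵀ + Q = [7 -9; -9 20]
y = z − H·x̄ = [-1]
S = H·P̄·Hᵀ + R = [11]
K = P̄·Hᵀ·S⁻¹ = [7/11; -9/11]
x' = x̄ + K·y = [15/11, -13/11]
P' = (I − K·H)·P̄ = [28/11 -36/11; -36/11 139/11]

x' = [15/11, -13/11]
P' = [28/11 -36/11; -36/11 139/11]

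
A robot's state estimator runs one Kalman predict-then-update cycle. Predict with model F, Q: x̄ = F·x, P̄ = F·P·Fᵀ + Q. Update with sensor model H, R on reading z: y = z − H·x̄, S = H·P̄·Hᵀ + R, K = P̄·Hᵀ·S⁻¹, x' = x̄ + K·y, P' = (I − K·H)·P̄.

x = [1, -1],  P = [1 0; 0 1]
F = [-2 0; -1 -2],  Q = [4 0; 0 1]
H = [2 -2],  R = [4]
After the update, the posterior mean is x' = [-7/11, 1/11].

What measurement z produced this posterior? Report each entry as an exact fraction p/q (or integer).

z = [-1]

x̄ = F·x = [-2, 1]
P̄ = F·P·Fᵀ + Q = [8 2; 2 6]
S = H·P̄·Hᵀ + R = [44]
K = P̄·Hᵀ·S⁻¹ = [3/11; -2/11]
x' − x̄ = [15/11, -10/11] = K·y
y = (KᵀK)⁻¹·Kᵀ·(x' − x̄) = [5]
z = y + H·x̄ = [5] + [-6] = [-1]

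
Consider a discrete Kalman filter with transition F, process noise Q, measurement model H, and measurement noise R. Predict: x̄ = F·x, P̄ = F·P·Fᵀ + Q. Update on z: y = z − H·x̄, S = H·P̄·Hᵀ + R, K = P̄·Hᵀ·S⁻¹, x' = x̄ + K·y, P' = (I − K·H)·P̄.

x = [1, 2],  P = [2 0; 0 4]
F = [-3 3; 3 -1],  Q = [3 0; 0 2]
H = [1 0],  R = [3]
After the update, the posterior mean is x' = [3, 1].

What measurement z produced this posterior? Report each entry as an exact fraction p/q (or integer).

x̄ = F·x = [3, 1]
P̄ = F·P·Fᵀ + Q = [57 -30; -30 24]
S = H·P̄·Hᵀ + R = [60]
K = P̄·Hᵀ·S⁻¹ = [19/20; -1/2]
x' − x̄ = [0, 0] = K·y
y = (KᵀK)⁻¹·Kᵀ·(x' − x̄) = [0]
z = y + H·x̄ = [0] + [3] = [3]

z = [3]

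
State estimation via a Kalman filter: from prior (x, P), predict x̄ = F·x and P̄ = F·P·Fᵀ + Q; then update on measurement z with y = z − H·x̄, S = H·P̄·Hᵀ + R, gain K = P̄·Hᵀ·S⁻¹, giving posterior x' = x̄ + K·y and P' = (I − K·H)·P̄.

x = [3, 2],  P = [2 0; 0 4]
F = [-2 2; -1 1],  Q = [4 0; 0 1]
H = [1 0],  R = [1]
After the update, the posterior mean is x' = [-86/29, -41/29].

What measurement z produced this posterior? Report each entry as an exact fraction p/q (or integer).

z = [-3]

x̄ = F·x = [-2, -1]
P̄ = F·P·Fᵀ + Q = [28 12; 12 7]
S = H·P̄·Hᵀ + R = [29]
K = P̄·Hᵀ·S⁻¹ = [28/29; 12/29]
x' − x̄ = [-28/29, -12/29] = K·y
y = (KᵀK)⁻¹·Kᵀ·(x' − x̄) = [-1]
z = y + H·x̄ = [-1] + [-2] = [-3]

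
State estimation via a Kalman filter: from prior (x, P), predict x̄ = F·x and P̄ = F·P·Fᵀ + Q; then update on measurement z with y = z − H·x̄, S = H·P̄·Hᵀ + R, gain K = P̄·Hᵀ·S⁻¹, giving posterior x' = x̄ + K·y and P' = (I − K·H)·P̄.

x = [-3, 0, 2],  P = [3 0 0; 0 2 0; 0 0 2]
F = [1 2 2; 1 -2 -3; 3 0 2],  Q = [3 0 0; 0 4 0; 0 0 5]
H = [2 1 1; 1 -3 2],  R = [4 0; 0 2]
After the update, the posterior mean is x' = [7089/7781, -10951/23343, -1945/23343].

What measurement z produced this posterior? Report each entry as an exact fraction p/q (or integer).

z = [2, 2]

x̄ = F·x = [1, -9, -5]
P̄ = F·P·Fᵀ + Q = [22 -17 17; -17 33 -3; 17 -3 40]
S = H·P̄·Hᵀ + R = [159 198; 198 687]
K = P̄·Hᵀ·S⁻¹ = [3014/23343 2767/23343; 7136/23343 -6202/23343; 9263/23343 932/23343]
x' − x̄ = [-692/7781, 199136/23343, 114770/23343] = K·y
y = (KᵀK)⁻¹·Kᵀ·(x' − x̄) = [14, -16]
z = y + H·x̄ = [14, -16] + [-12, 18] = [2, 2]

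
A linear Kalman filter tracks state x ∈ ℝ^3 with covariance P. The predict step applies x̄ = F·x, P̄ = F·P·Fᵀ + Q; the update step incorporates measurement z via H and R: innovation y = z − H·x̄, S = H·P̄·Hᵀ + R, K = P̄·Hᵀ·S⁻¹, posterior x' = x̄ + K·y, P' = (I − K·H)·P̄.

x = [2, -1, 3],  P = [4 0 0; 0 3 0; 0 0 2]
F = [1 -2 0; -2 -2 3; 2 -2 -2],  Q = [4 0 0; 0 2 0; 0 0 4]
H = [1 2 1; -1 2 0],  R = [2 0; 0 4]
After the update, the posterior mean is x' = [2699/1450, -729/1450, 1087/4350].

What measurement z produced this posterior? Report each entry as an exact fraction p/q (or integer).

z = [1, -3]

x̄ = F·x = [4, 7, 0]
P̄ = F·P·Fᵀ + Q = [20 4 20; 4 48 -16; 20 -16 40]
S = H·P̄·Hᵀ + R = [246 120; 120 200]
K = P̄·Hᵀ·S⁻¹ = [46/145 -363/1450; 24/145 523/1450; 148/435 -673/1450]
x' − x̄ = [-3101/1450, -10879/1450, 1087/4350] = K·y
y = (KᵀK)⁻¹·Kᵀ·(x' − x̄) = [-17, -13]
z = y + H·x̄ = [-17, -13] + [18, 10] = [1, -3]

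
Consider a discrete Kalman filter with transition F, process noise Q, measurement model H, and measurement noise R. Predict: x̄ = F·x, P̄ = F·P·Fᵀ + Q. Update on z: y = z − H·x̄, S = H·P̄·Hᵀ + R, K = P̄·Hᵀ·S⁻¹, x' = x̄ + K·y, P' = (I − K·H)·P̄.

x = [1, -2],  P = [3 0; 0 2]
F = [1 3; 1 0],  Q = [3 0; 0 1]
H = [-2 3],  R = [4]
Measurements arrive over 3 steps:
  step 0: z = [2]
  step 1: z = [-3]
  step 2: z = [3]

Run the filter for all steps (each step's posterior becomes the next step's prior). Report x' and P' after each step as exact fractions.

step 0: x̄ = F·x = [-5, 1]
step 0: P̄ = F·P·Fᵀ + Q = [24 3; 3 4]
step 0: y = z − H·x̄ = [-11]
step 0: S = H·P̄·Hᵀ + R = [100]
step 0: K = P̄·Hᵀ·S⁻¹ = [-39/100; 3/50]
step 0: x' = x̄ + K·y = [-71/100, 17/50]
step 0: P' = (I − K·H)·P̄ = [879/100 267/50; 267/50 91/25]
step 1: x̄ = F·x = [31/100, -71/100]
step 1: P̄ = F·P·Fᵀ + Q = [7659/100 2481/100; 2481/100 979/100]
step 1: y = z − H·x̄ = [-1/4]
step 1: S = H·P̄·Hᵀ + R = [403/4]
step 1: K = P̄·Hᵀ·S⁻¹ = [-315/403; -81/403]
step 1: x' = x̄ + K·y = [5092/10075, -6647/10075]
step 1: P' = (I − K·H)·P̄ = [151488/10075 90492/10075; 90492/10075 57628/10075]
step 2: x̄ = F·x = [-479/325, 5092/10075]
step 2: P̄ = F·P·Fᵀ + Q = [40107/325 13644/325; 13644/325 161563/10075]
step 2: y = z − H·x̄ = [-14749/10075]
step 2: S = H·P̄·Hᵀ + R = [1392067/10075]
step 2: K = P̄·Hᵀ·S⁻¹ = [-1217742/1392067; -361239/1392067]
step 2: x' = x̄ + K·y = [-269015/1392067, 1232389/1392067]
step 2: P' = (I − K·H)·P̄ = [24603969/1392067 14778990/1392067; 14778990/1392067 9371008/1392067]

step 0: x' = [-71/100, 17/50], P' = [879/100 267/50; 267/50 91/25]
step 1: x' = [5092/10075, -6647/10075], P' = [151488/10075 90492/10075; 90492/10075 57628/10075]
step 2: x' = [-269015/1392067, 1232389/1392067], P' = [24603969/1392067 14778990/1392067; 14778990/1392067 9371008/1392067]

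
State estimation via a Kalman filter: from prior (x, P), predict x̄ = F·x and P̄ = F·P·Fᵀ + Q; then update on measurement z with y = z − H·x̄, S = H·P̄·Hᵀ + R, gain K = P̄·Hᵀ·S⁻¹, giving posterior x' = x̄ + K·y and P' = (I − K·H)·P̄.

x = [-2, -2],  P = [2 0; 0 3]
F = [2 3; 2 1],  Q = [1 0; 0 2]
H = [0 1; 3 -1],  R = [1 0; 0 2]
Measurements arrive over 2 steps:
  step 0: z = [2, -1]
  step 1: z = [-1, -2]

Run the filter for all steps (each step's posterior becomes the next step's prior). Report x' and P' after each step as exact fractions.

step 0: x' = [136/937, 1363/937], P' = [609/1874 571/1874; 571/1874 1637/1874]
step 1: x' = [-664891/770503, -653535/770503], P' = [243415/770503 215455/770503; 215455/770503 595085/770503]

step 0: x̄ = F·x = [-10, -6]
step 0: P̄ = F·P·Fᵀ + Q = [36 17; 17 13]
step 0: y = z − H·x̄ = [8, 23]
step 0: S = H·P̄·Hᵀ + R = [14 38; 38 237]
step 0: K = P̄·Hᵀ·S⁻¹ = [571/1874 314/937; 1637/1874 19/937]
step 0: x' = x̄ + K·y = [136/937, 1363/937]
step 0: P' = (I − K·H)·P̄ = [609/1874 571/1874; 571/1874 1637/1874]
step 1: x̄ = F·x = [4361/937, 1635/937]
step 1: P̄ = F·P·Fᵀ + Q = [25895/1874 11915/1874; 11915/1874 10105/1874]
step 1: y = z − H·x̄ = [-2572/937, -13322/937]
step 1: S = H·P̄·Hᵀ + R = [11979/1874 12820/937; 12820/937 87709/937]
step 1: K = P̄·Hᵀ·S⁻¹ = [215455/770503 257395/770503; 595085/770503 25640/770503]
step 1: x' = x̄ + K·y = [-664891/770503, -653535/770503]
step 1: P' = (I − K·H)·P̄ = [243415/770503 215455/770503; 215455/770503 595085/770503]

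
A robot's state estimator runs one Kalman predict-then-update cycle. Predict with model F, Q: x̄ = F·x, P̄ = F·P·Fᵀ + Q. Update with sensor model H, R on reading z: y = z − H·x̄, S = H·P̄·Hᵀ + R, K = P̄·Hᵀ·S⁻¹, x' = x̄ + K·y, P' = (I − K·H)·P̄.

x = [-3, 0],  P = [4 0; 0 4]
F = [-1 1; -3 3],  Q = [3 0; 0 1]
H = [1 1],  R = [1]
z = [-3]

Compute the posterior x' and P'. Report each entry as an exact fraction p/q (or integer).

x' = [-18/19, -258/133]
P' = [34/19 -29/19; -29/19 300/133]

x̄ = F·x = [3, 9]
P̄ = F·P·Fᵀ + Q = [11 24; 24 73]
y = z − H·x̄ = [-15]
S = H·P̄·Hᵀ + R = [133]
K = P̄·Hᵀ·S⁻¹ = [5/19; 97/133]
x' = x̄ + K·y = [-18/19, -258/133]
P' = (I − K·H)·P̄ = [34/19 -29/19; -29/19 300/133]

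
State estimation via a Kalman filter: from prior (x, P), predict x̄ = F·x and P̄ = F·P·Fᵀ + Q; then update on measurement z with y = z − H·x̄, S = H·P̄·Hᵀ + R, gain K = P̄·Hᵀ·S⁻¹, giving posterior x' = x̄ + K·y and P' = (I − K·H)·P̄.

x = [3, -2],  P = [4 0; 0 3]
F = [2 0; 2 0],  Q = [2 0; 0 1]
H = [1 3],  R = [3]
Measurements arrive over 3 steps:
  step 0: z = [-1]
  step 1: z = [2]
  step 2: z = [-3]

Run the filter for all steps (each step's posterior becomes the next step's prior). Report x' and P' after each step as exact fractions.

step 0: x̄ = F·x = [6, 6]
step 0: P̄ = F·P·Fᵀ + Q = [18 16; 16 17]
step 0: y = z − H·x̄ = [-25]
step 0: S = H·P̄·Hᵀ + R = [270]
step 0: K = P̄·Hᵀ·S⁻¹ = [11/45; 67/270]
step 0: x' = x̄ + K·y = [-1/9, -11/54]
step 0: P' = (I − K·H)·P̄ = [28/15 -17/45; -17/45 101/270]
step 1: x̄ = F·x = [-2/9, -2/9]
step 1: P̄ = F·P·Fᵀ + Q = [142/15 112/15; 112/15 127/15]
step 1: y = z − H·x̄ = [26/9]
step 1: S = H·P̄·Hᵀ + R = [2002/15]
step 1: K = P̄·Hᵀ·S⁻¹ = [239/1001; 493/2002]
step 1: x' = x̄ + K·y = [36/77, 113/231]
step 1: P' = (I − K·H)·P̄ = [1860/1001 -381/1001; -381/1001 747/2002]
step 2: x̄ = F·x = [72/77, 72/77]
step 2: P̄ = F·P·Fᵀ + Q = [9442/1001 7440/1001; 7440/1001 8441/1001]
step 2: y = z − H·x̄ = [-519/77]
step 2: S = H·P̄·Hᵀ + R = [133054/1001]
step 2: K = P̄·Hᵀ·S⁻¹ = [15881/66527; 32763/133054]
step 2: x' = x̄ + K·y = [-44835/66527, -96417/133054]
step 2: P' = (I − K·H)·P̄ = [123612/66527 -25323/66527; -25323/66527 49645/133054]

step 0: x' = [-1/9, -11/54], P' = [28/15 -17/45; -17/45 101/270]
step 1: x' = [36/77, 113/231], P' = [1860/1001 -381/1001; -381/1001 747/2002]
step 2: x' = [-44835/66527, -96417/133054], P' = [123612/66527 -25323/66527; -25323/66527 49645/133054]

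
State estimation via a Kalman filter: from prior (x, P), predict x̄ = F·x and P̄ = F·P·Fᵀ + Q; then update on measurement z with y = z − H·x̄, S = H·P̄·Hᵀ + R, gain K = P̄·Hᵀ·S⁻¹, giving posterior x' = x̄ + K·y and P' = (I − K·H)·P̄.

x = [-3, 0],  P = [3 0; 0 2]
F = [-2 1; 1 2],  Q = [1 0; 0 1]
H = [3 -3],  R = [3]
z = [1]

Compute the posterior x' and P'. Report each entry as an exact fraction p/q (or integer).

x̄ = F·x = [6, -3]
P̄ = F·P·Fᵀ + Q = [15 -2; -2 12]
y = z − H·x̄ = [-26]
S = H·P̄·Hᵀ + R = [282]
K = P̄·Hᵀ·S⁻¹ = [17/94; -7/47]
x' = x̄ + K·y = [61/47, 41/47]
P' = (I − K·H)·P̄ = [543/94 263/47; 263/47 270/47]

x' = [61/47, 41/47]
P' = [543/94 263/47; 263/47 270/47]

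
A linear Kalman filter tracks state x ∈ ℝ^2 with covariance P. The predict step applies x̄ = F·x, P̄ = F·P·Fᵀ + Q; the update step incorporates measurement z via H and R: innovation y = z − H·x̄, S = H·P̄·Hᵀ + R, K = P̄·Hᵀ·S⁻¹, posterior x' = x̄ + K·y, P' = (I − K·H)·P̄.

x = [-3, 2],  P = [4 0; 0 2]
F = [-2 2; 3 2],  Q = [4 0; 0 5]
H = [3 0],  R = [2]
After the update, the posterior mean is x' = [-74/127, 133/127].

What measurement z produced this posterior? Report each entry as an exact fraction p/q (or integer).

z = [-2]

x̄ = F·x = [10, -5]
P̄ = F·P·Fᵀ + Q = [28 -16; -16 49]
S = H·P̄·Hᵀ + R = [254]
K = P̄·Hᵀ·S⁻¹ = [42/127; -24/127]
x' − x̄ = [-1344/127, 768/127] = K·y
y = (KᵀK)⁻¹·Kᵀ·(x' − x̄) = [-32]
z = y + H·x̄ = [-32] + [30] = [-2]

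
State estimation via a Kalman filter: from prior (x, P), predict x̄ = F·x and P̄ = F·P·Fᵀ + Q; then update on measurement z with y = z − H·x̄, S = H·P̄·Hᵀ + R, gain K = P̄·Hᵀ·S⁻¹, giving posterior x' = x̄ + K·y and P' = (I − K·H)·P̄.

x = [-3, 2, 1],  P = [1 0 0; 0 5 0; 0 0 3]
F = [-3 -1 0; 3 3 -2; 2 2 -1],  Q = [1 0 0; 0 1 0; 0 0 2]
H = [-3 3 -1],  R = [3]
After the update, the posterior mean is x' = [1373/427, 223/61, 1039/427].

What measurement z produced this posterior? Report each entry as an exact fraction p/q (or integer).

z = [-1]

x̄ = F·x = [7, -5, -3]
P̄ = F·P·Fᵀ + Q = [15 -24 -16; -24 67 42; -16 42 29]
S = H·P̄·Hᵀ + R = [854]
K = P̄·Hᵀ·S⁻¹ = [-101/854; 33/122; 145/854]
x' − x̄ = [-1616/427, 528/61, 2320/427] = K·y
y = (KᵀK)⁻¹·Kᵀ·(x' − x̄) = [32]
z = y + H·x̄ = [32] + [-33] = [-1]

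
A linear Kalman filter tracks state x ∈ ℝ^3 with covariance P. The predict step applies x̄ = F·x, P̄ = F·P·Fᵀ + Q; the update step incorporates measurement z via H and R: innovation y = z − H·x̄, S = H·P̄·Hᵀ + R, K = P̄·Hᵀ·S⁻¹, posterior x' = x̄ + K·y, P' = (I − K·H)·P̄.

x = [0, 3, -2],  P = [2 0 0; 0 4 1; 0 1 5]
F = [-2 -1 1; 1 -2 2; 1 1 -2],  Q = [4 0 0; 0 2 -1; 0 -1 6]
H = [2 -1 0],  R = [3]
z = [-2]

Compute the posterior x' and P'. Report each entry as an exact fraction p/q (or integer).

x' = [-411/71, -686/71, 515/71]
P' = [565/71 1046/71 -813/71; 1046/71 2128/71 -1599/71; -813/71 -1599/71 1907/71]

x̄ = F·x = [-5, -10, 7]
P̄ = F·P·Fᵀ + Q = [19 10 -15; 10 32 -21; -15 -21 28]
y = z − H·x̄ = [-2]
S = H·P̄·Hᵀ + R = [71]
K = P̄·Hᵀ·S⁻¹ = [28/71; -12/71; -9/71]
x' = x̄ + K·y = [-411/71, -686/71, 515/71]
P' = (I − K·H)·P̄ = [565/71 1046/71 -813/71; 1046/71 2128/71 -1599/71; -813/71 -1599/71 1907/71]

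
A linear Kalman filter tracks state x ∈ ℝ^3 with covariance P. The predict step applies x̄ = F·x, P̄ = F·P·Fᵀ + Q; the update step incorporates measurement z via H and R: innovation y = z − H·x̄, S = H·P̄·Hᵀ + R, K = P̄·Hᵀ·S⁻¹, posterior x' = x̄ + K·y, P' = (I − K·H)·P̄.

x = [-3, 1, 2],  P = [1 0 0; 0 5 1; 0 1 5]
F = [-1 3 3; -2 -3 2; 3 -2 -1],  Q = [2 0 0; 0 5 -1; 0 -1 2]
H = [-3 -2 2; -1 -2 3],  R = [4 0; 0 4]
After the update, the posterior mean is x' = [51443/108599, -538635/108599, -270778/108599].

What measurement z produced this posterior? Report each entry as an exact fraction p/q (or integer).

x̄ = F·x = [12, 7, -13]
P̄ = F·P·Fᵀ + Q = [111 -16 -57; -16 62 12; -57 12 40]
S = H·P̄·Hᵀ + R = [1807 1200; 1200 857]
K = P̄·Hᵀ·S⁻¹ = [-55655/108599 46250/108599; 41836/108599 -67704/108599; 10939/108599 4071/108599]
x' − x̄ = [-1251745/108599, -1298828/108599, 1141009/108599] = K·y
y = (KᵀK)⁻¹·Kᵀ·(x' − x̄) = [79, 68]
z = y + H·x̄ = [79, 68] + [-76, -65] = [3, 3]

z = [3, 3]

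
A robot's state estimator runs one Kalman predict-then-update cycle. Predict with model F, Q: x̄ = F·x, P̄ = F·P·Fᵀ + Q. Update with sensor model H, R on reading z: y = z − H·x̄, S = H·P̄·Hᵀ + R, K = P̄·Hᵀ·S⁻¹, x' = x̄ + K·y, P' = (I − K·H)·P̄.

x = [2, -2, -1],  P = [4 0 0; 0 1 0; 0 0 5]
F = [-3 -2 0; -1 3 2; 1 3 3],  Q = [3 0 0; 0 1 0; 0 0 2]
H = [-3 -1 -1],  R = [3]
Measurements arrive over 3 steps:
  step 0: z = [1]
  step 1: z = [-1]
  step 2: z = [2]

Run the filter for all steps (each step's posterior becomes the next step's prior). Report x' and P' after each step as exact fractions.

step 0: x̄ = F·x = [-2, -10, -7]
step 0: P̄ = F·P·Fᵀ + Q = [43 6 -18; 6 34 35; -18 35 60]
step 0: y = z − H·x̄ = [-22]
step 0: S = H·P̄·Hᵀ + R = [482]
step 0: K = P̄·Hᵀ·S⁻¹ = [-117/482; -87/482; -41/482]
step 0: x' = x̄ + K·y = [805/241, -1453/241, -1236/241]
step 0: P' = (I − K·H)·P̄ = [7037/482 -7287/482 -13473/482; -7287/482 8819/482 13303/482; -13473/482 13303/482 27239/482]
step 1: x̄ = F·x = [491/241, -7636/241, -7262/241]
step 1: P̄ = F·P·Fᵀ + Q = [12611/482 23416/241 47571/482; 23416/241 226548/241 224393/241; 47571/482 224393/241 447417/482]
step 1: y = z − H·x̄ = [-13666/241]
step 1: S = H·P̄·Hᵀ + R = [1239724/241]
step 1: K = P̄·Hᵀ·S⁻¹ = [-33059/619862; -521189/1239724; -259729/619862]
step 1: x' = x̄ + K·y = [1568748/309931, -4862995/619862, -1975065/309931]
step 1: P' = (I − K·H)·P̄ = [7148319/619862 -11266799/619862 -10078981/619862; -11266799/619862 38253191/1239724 15455585/619862; -10078981/619862 15455585/619862 15560545/619862]
step 2: x̄ = F·x = [156751/309931, -25626741/619862, -23301879/619862]
step 2: P̄ = F·P·Fᵀ + Q = [7499251/619862 -15795477/619862 -7146211/309931; -15795477/619862 1071066917/1239724 1000534133/1239724; -7146211/309931 1000534133/1239724 941396315/1239724]
step 2: y = z − H·x̄ = [-23374195/309931]
step 2: S = H·P̄·Hᵀ + R = [947795600/309931]
step 2: K = P̄·Hᵀ·S⁻¹ = [3795073/947795600; -494207047/947795600; -464043979/947795600]
step 2: x' = x̄ + K·y = [38628683/189559120, -382513717/189559120, -126515089/189559120]
step 2: P' = (I − K·H)·P̄ = [11420206341/947795600 -18100448099/947795600 -16171556143/947795600; -18100448099/947795600 30805316361/947795600 24978649077/947795600; -16171556143/947795600 24978649077/947795600 24928151289/947795600]

step 0: x' = [805/241, -1453/241, -1236/241], P' = [7037/482 -7287/482 -13473/482; -7287/482 8819/482 13303/482; -13473/482 13303/482 27239/482]
step 1: x' = [1568748/309931, -4862995/619862, -1975065/309931], P' = [7148319/619862 -11266799/619862 -10078981/619862; -11266799/619862 38253191/1239724 15455585/619862; -10078981/619862 15455585/619862 15560545/619862]
step 2: x' = [38628683/189559120, -382513717/189559120, -126515089/189559120], P' = [11420206341/947795600 -18100448099/947795600 -16171556143/947795600; -18100448099/947795600 30805316361/947795600 24978649077/947795600; -16171556143/947795600 24978649077/947795600 24928151289/947795600]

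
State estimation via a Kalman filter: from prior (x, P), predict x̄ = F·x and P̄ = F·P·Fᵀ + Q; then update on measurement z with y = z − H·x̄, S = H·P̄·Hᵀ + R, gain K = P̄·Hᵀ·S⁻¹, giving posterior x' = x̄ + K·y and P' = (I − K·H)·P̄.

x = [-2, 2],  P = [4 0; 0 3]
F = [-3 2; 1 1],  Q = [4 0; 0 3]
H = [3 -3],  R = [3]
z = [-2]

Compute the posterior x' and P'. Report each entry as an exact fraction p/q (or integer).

x' = [374/223, 512/223]
P' = [1504/223 1446/223; 1446/223 1462/223]

x̄ = F·x = [10, 0]
P̄ = F·P·Fᵀ + Q = [52 -6; -6 10]
y = z − H·x̄ = [-32]
S = H·P̄·Hᵀ + R = [669]
K = P̄·Hᵀ·S⁻¹ = [58/223; -16/223]
x' = x̄ + K·y = [374/223, 512/223]
P' = (I − K·H)·P̄ = [1504/223 1446/223; 1446/223 1462/223]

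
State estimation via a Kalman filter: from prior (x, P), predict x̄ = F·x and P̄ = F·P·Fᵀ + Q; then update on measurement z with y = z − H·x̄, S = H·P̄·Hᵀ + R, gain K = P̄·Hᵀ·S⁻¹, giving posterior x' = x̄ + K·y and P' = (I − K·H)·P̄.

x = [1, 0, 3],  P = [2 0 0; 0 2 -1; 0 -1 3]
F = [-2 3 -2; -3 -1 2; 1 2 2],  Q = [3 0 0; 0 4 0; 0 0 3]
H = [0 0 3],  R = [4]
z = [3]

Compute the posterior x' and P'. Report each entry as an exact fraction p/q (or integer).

x' = [-932/157, 3, 181/157]
P' = [7997/157 -14 -24/157; -14 40 0; -24/157 0 68/157]

x̄ = F·x = [-8, 3, 7]
P̄ = F·P·Fᵀ + Q = [53 -14 -6; -14 40 0; -6 0 17]
y = z − H·x̄ = [-18]
S = H·P̄·Hᵀ + R = [157]
K = P̄·Hᵀ·S⁻¹ = [-18/157; 0; 51/157]
x' = x̄ + K·y = [-932/157, 3, 181/157]
P' = (I − K·H)·P̄ = [7997/157 -14 -24/157; -14 40 0; -24/157 0 68/157]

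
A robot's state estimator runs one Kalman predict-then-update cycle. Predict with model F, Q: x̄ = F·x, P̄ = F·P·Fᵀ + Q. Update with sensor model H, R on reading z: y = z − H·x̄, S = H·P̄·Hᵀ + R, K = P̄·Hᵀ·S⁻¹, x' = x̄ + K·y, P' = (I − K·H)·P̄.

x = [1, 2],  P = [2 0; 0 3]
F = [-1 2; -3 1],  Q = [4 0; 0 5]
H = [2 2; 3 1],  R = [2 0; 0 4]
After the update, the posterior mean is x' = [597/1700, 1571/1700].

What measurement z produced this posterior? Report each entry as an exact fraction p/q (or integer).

z = [3, 1]

x̄ = F·x = [3, -1]
P̄ = F·P·Fᵀ + Q = [18 12; 12 26]
S = H·P̄·Hᵀ + R = [274 256; 256 264]
K = P̄·Hᵀ·S⁻¹ = [-66/425 681/1700; 262/425 -617/1700]
x' − x̄ = [-4503/1700, 3271/1700] = K·y
y = (KᵀK)⁻¹·Kᵀ·(x' − x̄) = [-1, -7]
z = y + H·x̄ = [-1, -7] + [4, 8] = [3, 1]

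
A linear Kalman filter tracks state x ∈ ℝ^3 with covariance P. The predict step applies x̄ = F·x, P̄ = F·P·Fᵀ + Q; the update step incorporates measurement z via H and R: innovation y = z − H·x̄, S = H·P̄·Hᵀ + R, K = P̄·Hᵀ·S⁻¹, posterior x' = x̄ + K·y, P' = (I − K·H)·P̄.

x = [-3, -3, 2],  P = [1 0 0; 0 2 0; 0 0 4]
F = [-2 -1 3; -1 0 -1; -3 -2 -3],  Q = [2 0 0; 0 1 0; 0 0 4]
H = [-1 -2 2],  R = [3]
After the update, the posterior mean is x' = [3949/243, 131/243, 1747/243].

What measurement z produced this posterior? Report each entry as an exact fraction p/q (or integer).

x̄ = F·x = [15, 1, 9]
P̄ = F·P·Fᵀ + Q = [44 -10 -26; -10 6 15; -26 15 57]
S = H·P̄·Hᵀ + R = [243]
K = P̄·Hᵀ·S⁻¹ = [-76/243; 28/243; 110/243]
x' − x̄ = [304/243, -112/243, -440/243] = K·y
y = (KᵀK)⁻¹·Kᵀ·(x' − x̄) = [-4]
z = y + H·x̄ = [-4] + [1] = [-3]

z = [-3]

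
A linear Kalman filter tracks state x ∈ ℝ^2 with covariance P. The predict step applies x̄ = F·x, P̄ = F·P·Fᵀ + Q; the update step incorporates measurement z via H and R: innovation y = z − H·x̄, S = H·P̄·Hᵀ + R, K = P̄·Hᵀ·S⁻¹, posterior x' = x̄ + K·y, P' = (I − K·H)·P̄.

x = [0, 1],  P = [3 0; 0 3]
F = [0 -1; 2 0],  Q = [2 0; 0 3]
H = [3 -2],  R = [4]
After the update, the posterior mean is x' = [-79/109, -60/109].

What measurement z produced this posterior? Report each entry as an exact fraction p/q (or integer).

z = [-1]

x̄ = F·x = [-1, 0]
P̄ = F·P·Fᵀ + Q = [5 0; 0 15]
S = H·P̄·Hᵀ + R = [109]
K = P̄·Hᵀ·S⁻¹ = [15/109; -30/109]
x' − x̄ = [30/109, -60/109] = K·y
y = (KᵀK)⁻¹·Kᵀ·(x' − x̄) = [2]
z = y + H·x̄ = [2] + [-3] = [-1]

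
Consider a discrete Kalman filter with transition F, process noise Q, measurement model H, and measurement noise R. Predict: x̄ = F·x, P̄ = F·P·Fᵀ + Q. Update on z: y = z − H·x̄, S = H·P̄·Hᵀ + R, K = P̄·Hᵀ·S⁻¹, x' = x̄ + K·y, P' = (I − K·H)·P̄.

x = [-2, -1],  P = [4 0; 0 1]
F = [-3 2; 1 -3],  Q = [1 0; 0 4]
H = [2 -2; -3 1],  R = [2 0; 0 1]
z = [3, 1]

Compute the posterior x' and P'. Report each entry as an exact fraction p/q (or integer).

x̄ = F·x = [4, 1]
P̄ = F·P·Fᵀ + Q = [41 -18; -18 17]
y = z − H·x̄ = [-3, 12]
S = H·P̄·Hᵀ + R = [378 -424; -424 495]
K = P̄·Hᵀ·S⁻¹ = [-687/3667 -1633/3667; -2273/3667 -1421/3667]
x' = x̄ + K·y = [-2867/3667, -6566/3667]
P' = (I − K·H)·P̄ = [1160/3667 1847/3667; 1847/3667 4120/3667]

x' = [-2867/3667, -6566/3667]
P' = [1160/3667 1847/3667; 1847/3667 4120/3667]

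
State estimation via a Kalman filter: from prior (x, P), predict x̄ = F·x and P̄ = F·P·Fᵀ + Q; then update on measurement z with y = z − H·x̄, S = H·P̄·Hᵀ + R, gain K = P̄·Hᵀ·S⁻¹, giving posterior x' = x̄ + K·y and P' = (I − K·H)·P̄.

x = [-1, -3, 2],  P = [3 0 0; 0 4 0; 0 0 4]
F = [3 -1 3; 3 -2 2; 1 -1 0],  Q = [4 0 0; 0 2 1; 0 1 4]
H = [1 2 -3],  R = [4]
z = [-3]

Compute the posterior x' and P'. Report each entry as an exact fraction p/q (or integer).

x̄ = F·x = [6, 7, 2]
P̄ = F·P·Fᵀ + Q = [71 59 13; 59 61 18; 13 18 11]
y = z − H·x̄ = [-17]
S = H·P̄·Hᵀ + R = [360]
K = P̄·Hᵀ·S⁻¹ = [5/12; 127/360; 2/45]
x' = x̄ + K·y = [-13/12, 361/360, 56/45]
P' = (I − K·H)·P̄ = [17/2 73/12 19/3; 73/12 5831/360 556/45; 19/3 556/45 463/45]

x' = [-13/12, 361/360, 56/45]
P' = [17/2 73/12 19/3; 73/12 5831/360 556/45; 19/3 556/45 463/45]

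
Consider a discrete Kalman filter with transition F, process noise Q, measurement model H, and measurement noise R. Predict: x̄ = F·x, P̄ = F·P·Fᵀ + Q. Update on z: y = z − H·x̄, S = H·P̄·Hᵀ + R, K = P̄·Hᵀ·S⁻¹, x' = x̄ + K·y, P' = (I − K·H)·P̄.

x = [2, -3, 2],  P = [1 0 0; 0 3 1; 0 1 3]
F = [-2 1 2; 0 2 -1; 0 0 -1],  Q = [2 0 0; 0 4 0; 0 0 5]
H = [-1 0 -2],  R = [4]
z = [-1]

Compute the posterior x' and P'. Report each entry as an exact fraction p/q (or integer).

x̄ = F·x = [-3, -8, -2]
P̄ = F·P·Fᵀ + Q = [25 3 -7; 3 15 1; -7 1 8]
y = z − H·x̄ = [-8]
S = H·P̄·Hᵀ + R = [33]
K = P̄·Hᵀ·S⁻¹ = [-1/3; -5/33; -3/11]
x' = x̄ + K·y = [-1/3, -224/33, 2/11]
P' = (I − K·H)·P̄ = [64/3 4/3 -10; 4/3 470/33 -4/11; -10 -4/11 61/11]

x' = [-1/3, -224/33, 2/11]
P' = [64/3 4/3 -10; 4/3 470/33 -4/11; -10 -4/11 61/11]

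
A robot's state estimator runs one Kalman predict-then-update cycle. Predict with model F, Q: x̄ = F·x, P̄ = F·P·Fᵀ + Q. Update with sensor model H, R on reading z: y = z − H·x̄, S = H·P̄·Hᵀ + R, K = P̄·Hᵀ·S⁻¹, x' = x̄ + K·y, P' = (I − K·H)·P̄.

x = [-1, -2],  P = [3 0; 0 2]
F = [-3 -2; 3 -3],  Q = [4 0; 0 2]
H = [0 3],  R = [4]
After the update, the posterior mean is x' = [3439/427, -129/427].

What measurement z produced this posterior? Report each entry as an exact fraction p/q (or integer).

x̄ = F·x = [7, 3]
P̄ = F·P·Fᵀ + Q = [39 -15; -15 47]
S = H·P̄·Hᵀ + R = [427]
K = P̄·Hᵀ·S⁻¹ = [-45/427; 141/427]
x' − x̄ = [450/427, -1410/427] = K·y
y = (KᵀK)⁻¹·Kᵀ·(x' − x̄) = [-10]
z = y + H·x̄ = [-10] + [9] = [-1]

z = [-1]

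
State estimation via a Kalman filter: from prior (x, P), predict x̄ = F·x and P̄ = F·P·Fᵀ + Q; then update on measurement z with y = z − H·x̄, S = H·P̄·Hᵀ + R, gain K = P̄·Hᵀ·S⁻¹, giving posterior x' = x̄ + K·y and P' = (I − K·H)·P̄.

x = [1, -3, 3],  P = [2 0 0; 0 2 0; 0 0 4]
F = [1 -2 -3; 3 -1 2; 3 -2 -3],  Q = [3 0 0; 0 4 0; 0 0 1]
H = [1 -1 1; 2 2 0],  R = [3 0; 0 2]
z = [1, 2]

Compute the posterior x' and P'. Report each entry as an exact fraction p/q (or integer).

x̄ = F·x = [-2, 12, 0]
P̄ = F·P·Fᵀ + Q = [49 -14 50; -14 40 -2; 50 -2 63]
y = z − H·x̄ = [15, -18]
S = H·P̄·Hᵀ + R = [287 114; 114 246]
K = P̄·Hᵀ·S⁻¹ = [3303/9601 3604/28803; -3284/9601 10654/28803; 2891/9601 2407/9601]
x' = x̄ + K·y = [8719/9601, 2028/9601, 39/9601]
P' = (I − K·H)·P̄ = [39350/28803 -35746/28803 -15123/9601; -35746/28803 46400/28803 17530/9601; -15123/9601 17530/9601 41326/9601]

x' = [8719/9601, 2028/9601, 39/9601]
P' = [39350/28803 -35746/28803 -15123/9601; -35746/28803 46400/28803 17530/9601; -15123/9601 17530/9601 41326/9601]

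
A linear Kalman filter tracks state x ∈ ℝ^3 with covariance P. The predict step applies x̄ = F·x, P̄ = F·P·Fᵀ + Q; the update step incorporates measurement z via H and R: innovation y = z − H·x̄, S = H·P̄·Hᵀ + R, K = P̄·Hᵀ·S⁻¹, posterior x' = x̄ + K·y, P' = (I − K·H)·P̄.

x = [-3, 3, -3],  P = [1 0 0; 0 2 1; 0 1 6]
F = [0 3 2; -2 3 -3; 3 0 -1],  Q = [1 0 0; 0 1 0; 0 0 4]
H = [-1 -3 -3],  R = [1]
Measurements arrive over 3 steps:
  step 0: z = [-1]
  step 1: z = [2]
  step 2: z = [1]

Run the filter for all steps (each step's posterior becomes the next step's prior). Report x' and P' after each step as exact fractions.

step 0: x' = [635/88, 831/88, -1011/88], P' = [35911/704 -5085/704 -6903/704; -5085/704 8047/704 -6291/704; -6903/704 -6291/704 8615/704]
step 1: x' = [3766351/3934455, 436908/1311485, -5130043/3934455], P' = [172673686/3934455 157665293/1311485 -530530888/3934455; 157665293/1311485 452000637/1311485 -504472364/1311485; -530530888/3934455 -504472364/1311485 1690440064/3934455]
step 2: x' = [-1805040497526/795154922791, -1494959532905/795154922791, 1831615478692/795154922791], P' = [2477016069082/795154922791 3283612810345/795154922791 -4100896339337/795154922791; 3283612810345/795154922791 11248060264002/795154922791 -12280777940089/795154922791; -4100896339337/795154922791 -12280777940089/795154922791 13671477404310/795154922791]

step 0: x̄ = F·x = [3, 24, -6]
step 0: P̄ = F·P·Fᵀ + Q = [55 -21 -15; -21 59 9; -15 9 19]
step 0: y = z − H·x̄ = [56]
step 0: S = H·P̄·Hᵀ + R = [704]
step 0: K = P̄·Hᵀ·S⁻¹ = [53/704; -183/704; -69/704]
step 0: x' = x̄ + K·y = [635/88, 831/88, -1011/88]
step 0: P' = (I − K·H)·P̄ = [35911/704 -5085/704 -6903/704; -5085/704 8047/704 -6291/704; -6903/704 -6291/704 8615/704]
step 1: x̄ = F·x = [471/88, 532/11, 729/22]
step 1: P̄ = F·P·Fᵀ + Q = [32095/704 1527/11 -21385/176; 1527/11 6027/11 -2628/11; -21385/176 -2628/11 23503/44]
step 1: y = z − H·x̄ = [22163/88]
step 1: S = H·P̄·Hᵀ + R = [3934455/704]
step 1: K = P̄·Hᵀ·S⁻¹ = [-68659/3934455; -250112/1311485; -538028/3934455]
step 1: x' = x̄ + K·y = [3766351/3934455, 436908/1311485, -5130043/3934455]
step 1: P' = (I − K·H)·P̄ = [172673686/3934455 157665293/1311485 -530530888/3934455; 157665293/1311485 452000637/1311485 -504472364/1311485; -530530888/3934455 -504472364/1311485 1690440064/3934455]
step 2: x̄ = F·x = [-6327914/3934455, 11789599/3934455, 16429096/3934455]
step 2: P̄ = F·P·Fᵀ + Q = [808706806/3934455 5885776369/3934455 2233148731/3934455; 5885776369/3934455 43311793426/3934455 16546208479/3934455; 2233148731/3934455 16546208479/3934455 6443426386/3934455]
step 2: y = z − H·x̄ = [82262626/3934455]
step 2: S = H·P̄·Hᵀ + R = [795154922791/3934455]
step 2: K = P̄·Hᵀ·S⁻¹ = [-25165482106/795154922791; -185459782084/795154922791; -71202053326/795154922791]
step 2: x' = x̄ + K·y = [-1805040497526/795154922791, -1494959532905/795154922791, 1831615478692/795154922791]
step 2: P' = (I − K·H)·P̄ = [2477016069082/795154922791 3283612810345/795154922791 -4100896339337/795154922791; 3283612810345/795154922791 11248060264002/795154922791 -12280777940089/795154922791; -4100896339337/795154922791 -12280777940089/795154922791 13671477404310/795154922791]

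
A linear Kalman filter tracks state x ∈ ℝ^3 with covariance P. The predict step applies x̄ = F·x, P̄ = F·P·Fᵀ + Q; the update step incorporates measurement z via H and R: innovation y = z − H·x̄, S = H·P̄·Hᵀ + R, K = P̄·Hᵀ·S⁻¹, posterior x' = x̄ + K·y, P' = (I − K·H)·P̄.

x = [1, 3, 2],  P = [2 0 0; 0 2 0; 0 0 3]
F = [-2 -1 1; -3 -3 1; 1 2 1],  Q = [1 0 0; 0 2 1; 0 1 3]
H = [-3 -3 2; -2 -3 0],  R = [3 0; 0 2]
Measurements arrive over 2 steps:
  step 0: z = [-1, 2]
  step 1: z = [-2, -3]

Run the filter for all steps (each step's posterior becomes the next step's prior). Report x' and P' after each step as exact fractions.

step 0: x̄ = F·x = [-3, -10, 9]
step 0: P̄ = F·P·Fᵀ + Q = [14 21 -5; 21 41 -14; -5 -14 16]
step 0: y = z − H·x̄ = [-58, -34]
step 0: S = H·P̄·Hᵀ + R = [1168 872; 872 679]
step 0: K = P̄·Hᵀ·S⁻¹ = [1267/32688 -751/4086; -713/16344 -382/2043; 5029/10896 -703/1362]
step 0: x' = x̄ + K·y = [16361/16344, -9091/8172, -1201/5448]
step 0: P' = (I − K·H)·P̄ = [56609/32688 -16867/16344 12071/10896; -16867/16344 6641/8172 -2149/5448; 12071/10896 -2149/5448 6401/3632]
step 1: x̄ = F·x = [-18143/16344, 155/1362, -11803/8172]
step 1: P̄ = F·P·Fᵀ + Q = [89297/32688 3655/2724 5413/16344; 3655/2724 864/227 215/1362; 5413/16344 215/1362 51113/8172]
step 1: y = z − H·x̄ = [-34325/16344, -39869/8172]
step 1: S = H·P̄·Hᵀ + R = [3436937/32688 1119581/16344; 1119581/16344 517157/8172]
step 1: K = P̄·Hᵀ·S⁻¹ = [-2662663/64118259 -6731845/64118259; 282334/64118259 -14593565/64118259; 8461898/21372753 -9543124/21372753]
step 1: x' = x̄ + K·y = [-32740933/64118259, 77902015/64118259, -2082124/21372753]
step 1: P' = (I − K·H)·P̄ = [80504167/64118259 -49181548/64118259 14329978/21372753; -49181548/64118259 42516742/64118259 -3191236/21372753; 14329978/21372753 -3191236/21372753 9800320/7124251]

step 0: x' = [16361/16344, -9091/8172, -1201/5448], P' = [56609/32688 -16867/16344 12071/10896; -16867/16344 6641/8172 -2149/5448; 12071/10896 -2149/5448 6401/3632]
step 1: x' = [-32740933/64118259, 77902015/64118259, -2082124/21372753], P' = [80504167/64118259 -49181548/64118259 14329978/21372753; -49181548/64118259 42516742/64118259 -3191236/21372753; 14329978/21372753 -3191236/21372753 9800320/7124251]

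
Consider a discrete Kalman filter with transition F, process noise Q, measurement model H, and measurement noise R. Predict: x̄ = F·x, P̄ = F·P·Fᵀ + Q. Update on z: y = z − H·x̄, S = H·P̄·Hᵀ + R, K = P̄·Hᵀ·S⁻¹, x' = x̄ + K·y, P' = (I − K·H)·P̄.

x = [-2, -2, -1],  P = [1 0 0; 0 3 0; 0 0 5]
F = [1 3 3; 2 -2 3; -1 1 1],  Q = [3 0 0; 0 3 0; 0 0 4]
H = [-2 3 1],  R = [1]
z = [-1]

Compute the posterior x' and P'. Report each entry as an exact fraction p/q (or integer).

x̄ = F·x = [-11, -3, -1]
P̄ = F·P·Fᵀ + Q = [76 29 23; 29 64 7; 23 7 13]
y = z − H·x̄ = [-13]
S = H·P̄·Hᵀ + R = [496]
K = P̄·Hᵀ·S⁻¹ = [-21/248; 141/496; -3/124]
x' = x̄ + K·y = [-2455/248, -3321/496, -85/124]
P' = (I − K·H)·P̄ = [8983/124 10153/248 1363/62; 10153/248 11863/496 1291/124; 1363/62 1291/124 394/31]

x' = [-2455/248, -3321/496, -85/124]
P' = [8983/124 10153/248 1363/62; 10153/248 11863/496 1291/124; 1363/62 1291/124 394/31]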